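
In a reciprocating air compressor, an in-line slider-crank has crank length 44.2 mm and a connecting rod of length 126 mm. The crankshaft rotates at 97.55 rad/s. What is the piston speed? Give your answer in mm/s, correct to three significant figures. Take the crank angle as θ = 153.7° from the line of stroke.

ω = 97.55 rad/s
For an in-line slider-crank, x = r cosθ + √(L² − r² sin²θ), so v = −rω sinθ·[1 + r cosθ/√(L² − r² sin²θ)].
With r = 0.0442 m, L = 0.126 m, θ = 153.7°: √(L² − r² sin²θ) = 0.12447 m.
v = −0.0442·97.55·0.44307·[1 + 0.0442·-0.89649/0.12447] = -1.3022 m/s.
|v| = 1.3022 m/s = 1302.2 mm/s.

1300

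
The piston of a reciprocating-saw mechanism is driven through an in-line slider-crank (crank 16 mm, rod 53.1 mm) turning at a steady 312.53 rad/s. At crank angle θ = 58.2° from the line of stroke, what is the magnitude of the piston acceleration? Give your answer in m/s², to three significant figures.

ω = 312.5 rad/s
x(θ) = r cosθ + √(L² − r² sin²θ); with ω constant, a = ω²·d²x/dθ².
d²x/dθ² = −r cosθ − r²(cos2θ)/√u − r⁴ sin²2θ/(4u^{3/2}),  u = L² − r² sin²θ = 0.0026347 m².
Substituting r = 0.016 m, L = 0.0531 m, θ = 58.2°: d²x/dθ² = -0.0063109 m.
a = ω²·d²x/dθ² = (312.5)²·(-0.0063109) = -616.42 m/s²;  |a| = 616.42 m/s².

616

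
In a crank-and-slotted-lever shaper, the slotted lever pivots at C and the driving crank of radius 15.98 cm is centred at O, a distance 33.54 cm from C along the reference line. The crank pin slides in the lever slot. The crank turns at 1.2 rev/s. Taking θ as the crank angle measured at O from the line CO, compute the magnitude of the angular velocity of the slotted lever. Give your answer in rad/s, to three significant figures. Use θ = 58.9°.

2.07

ω = 7.54 rad/s (from 1.2 rev/s).
Crank pin A relative to C: A = (d + r cosθ, r sinθ); lever angle φ = atan2(r sinθ, d + r cosθ).
Differentiating tanφ: φ̇ = rω(d cosθ + r)/(d² + r² + 2dr cosθ).
d² + r² + 2dr cosθ = |CA|² = 0.193398 m²;  d cosθ + r = +0.33305 m.
|ω_lever| = |0.1598·7.54·+0.33305| / 0.193398 = 2.0749 rad/s.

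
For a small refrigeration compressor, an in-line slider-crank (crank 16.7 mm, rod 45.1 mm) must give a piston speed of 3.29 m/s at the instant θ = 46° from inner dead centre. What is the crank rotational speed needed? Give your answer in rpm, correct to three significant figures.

2060

For an in-line slider-crank, |v_piston| = rω|sinθ|·[1 + r cosθ/√(L² − r² sin²θ)].
With r = 0.0167 m, L = 0.0451 m, θ = 46°: the bracketed kinematic factor |dx/dθ| = 0.015219 m.
ω = v/|dx/dθ| = 3.29/0.015219 = 216.18 rad/s.
N = 60ω/(2π) = 2064.4 rpm.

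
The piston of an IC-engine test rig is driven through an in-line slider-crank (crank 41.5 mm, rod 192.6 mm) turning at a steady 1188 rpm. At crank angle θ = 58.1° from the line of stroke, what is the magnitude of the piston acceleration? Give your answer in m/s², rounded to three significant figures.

ω = 2π·1188/60 = 124.4 rad/s
x(θ) = r cosθ + √(L² − r² sin²θ); with ω constant, a = ω²·d²x/dθ².
d²x/dθ² = −r cosθ − r²(cos2θ)/√u − r⁴ sin²2θ/(4u^{3/2}),  u = L² − r² sin²θ = 0.0358534 m².
Substituting r = 0.0415 m, L = 0.1926 m, θ = 58.1°: d²x/dθ² = -0.018002 m.
a = ω²·d²x/dθ² = (124.4)²·(-0.018002) = -278.62 m/s²;  |a| = 278.62 m/s².

279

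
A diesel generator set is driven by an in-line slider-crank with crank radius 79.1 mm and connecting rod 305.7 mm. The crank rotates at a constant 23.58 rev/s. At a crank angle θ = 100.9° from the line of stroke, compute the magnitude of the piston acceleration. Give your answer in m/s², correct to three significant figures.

ω = 2π·23.6 = 148.2 rad/s
x(θ) = r cosθ + √(L² − r² sin²θ); with ω constant, a = ω²·d²x/dθ².
d²x/dθ² = −r cosθ − r²(cos2θ)/√u − r⁴ sin²2θ/(4u^{3/2}),  u = L² − r² sin²θ = 0.0874194 m².
Substituting r = 0.0791 m, L = 0.3057 m, θ = 100.9°: d²x/dθ² = +0.034553 m.
a = ω²·d²x/dθ² = (148.2)²·(+0.034553) = +758.47 m/s²;  |a| = 758.47 m/s².

758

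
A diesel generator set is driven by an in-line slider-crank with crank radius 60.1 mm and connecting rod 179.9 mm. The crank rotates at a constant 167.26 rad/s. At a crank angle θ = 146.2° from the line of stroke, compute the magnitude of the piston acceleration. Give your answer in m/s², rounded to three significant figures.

ω = 167.3 rad/s
x(θ) = r cosθ + √(L² − r² sin²θ); with ω constant, a = ω²·d²x/dθ².
d²x/dθ² = −r cosθ − r²(cos2θ)/√u − r⁴ sin²2θ/(4u^{3/2}),  u = L² − r² sin²θ = 0.0312462 m².
Substituting r = 0.0601 m, L = 0.1799 m, θ = 146.2°: d²x/dθ² = +0.041651 m.
a = ω²·d²x/dθ² = (167.3)²·(+0.041651) = +1165.2 m/s²;  |a| = 1165.2 m/s².

1170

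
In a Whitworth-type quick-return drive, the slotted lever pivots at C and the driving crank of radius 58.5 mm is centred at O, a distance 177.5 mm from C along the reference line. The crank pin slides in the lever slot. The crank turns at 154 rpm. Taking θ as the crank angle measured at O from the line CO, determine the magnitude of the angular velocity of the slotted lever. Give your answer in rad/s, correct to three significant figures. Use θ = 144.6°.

ω = 16.13 rad/s (from 154 rpm).
Crank pin A relative to C: A = (d + r cosθ, r sinθ); lever angle φ = atan2(r sinθ, d + r cosθ).
Differentiating tanφ: φ̇ = rω(d cosθ + r)/(d² + r² + 2dr cosθ).
d² + r² + 2dr cosθ = |CA|² = 0.0180003 m²;  d cosθ + r = -0.086185 m.
|ω_lever| = |0.0585·16.13·-0.086185| / 0.0180003 = 4.5171 rad/s.

4.52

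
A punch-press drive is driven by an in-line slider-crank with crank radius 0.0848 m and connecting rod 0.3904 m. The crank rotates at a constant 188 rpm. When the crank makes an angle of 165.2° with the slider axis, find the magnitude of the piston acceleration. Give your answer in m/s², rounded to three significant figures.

25.5

ω = 2π·188/60 = 19.69 rad/s
x(θ) = r cosθ + √(L² − r² sin²θ); with ω constant, a = ω²·d²x/dθ².
d²x/dθ² = −r cosθ − r²(cos2θ)/√u − r⁴ sin²2θ/(4u^{3/2}),  u = L² − r² sin²θ = 0.151943 m².
Substituting r = 0.0848 m, L = 0.3904 m, θ = 165.2°: d²x/dθ² = +0.065893 m.
a = ω²·d²x/dθ² = (19.69)²·(+0.065893) = +25.539 m/s²;  |a| = 25.539 m/s².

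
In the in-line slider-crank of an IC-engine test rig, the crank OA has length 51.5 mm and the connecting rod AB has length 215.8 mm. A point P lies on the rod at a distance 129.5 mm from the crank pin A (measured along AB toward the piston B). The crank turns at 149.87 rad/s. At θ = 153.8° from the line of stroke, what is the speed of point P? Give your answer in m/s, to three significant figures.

4.06

ω = 149.9 rad/s.  Crank-pin speed |V_A| = rω = 7.7183 m/s, perpendicular to OA.
Rod angle: sinφ = −(r/L) sinθ ⇒ φ = -6.048°; ω_rod = −rω cosθ/√(L²−r²sin²θ) = +32.271 rad/s.
V_P = V_A + ω_rod × AP, with AP = 0.1295 m along the rod.
Components: V_Px = −rω sinθ − a·ω_rod·sinφ = -2.9674 m/s;  V_Py = rω cosθ + a·ω_rod·cosφ = -2.7695 m/s.
|V_P| = √(V_Px² + V_Py²) = 4.059 m/s.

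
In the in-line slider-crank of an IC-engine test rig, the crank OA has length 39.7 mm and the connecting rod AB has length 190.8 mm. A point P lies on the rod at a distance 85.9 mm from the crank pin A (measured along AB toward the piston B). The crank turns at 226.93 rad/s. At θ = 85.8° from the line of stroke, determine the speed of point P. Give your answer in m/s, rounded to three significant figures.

ω = 226.9 rad/s.  Crank-pin speed |V_A| = rω = 9.0091 m/s, perpendicular to OA.
Rod angle: sinφ = −(r/L) sinθ ⇒ φ = -11.977°; ω_rod = −rω cosθ/√(L²−r²sin²θ) = -3.5351 rad/s.
V_P = V_A + ω_rod × AP, with AP = 0.0859 m along the rod.
Components: V_Px = −rω sinθ − a·ω_rod·sinφ = -9.0479 m/s;  V_Py = rω cosθ + a·ω_rod·cosφ = +0.36276 m/s.
|V_P| = √(V_Px² + V_Py²) = 9.0552 m/s.

9.06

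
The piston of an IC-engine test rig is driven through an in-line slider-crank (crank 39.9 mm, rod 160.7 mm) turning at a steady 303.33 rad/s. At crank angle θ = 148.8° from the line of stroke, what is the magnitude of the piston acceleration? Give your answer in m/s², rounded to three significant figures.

ω = 303.3 rad/s
x(θ) = r cosθ + √(L² − r² sin²θ); with ω constant, a = ω²·d²x/dθ².
d²x/dθ² = −r cosθ − r²(cos2θ)/√u − r⁴ sin²2θ/(4u^{3/2}),  u = L² − r² sin²θ = 0.0253973 m².
Substituting r = 0.0399 m, L = 0.1607 m, θ = 148.8°: d²x/dθ² = +0.029378 m.
a = ω²·d²x/dθ² = (303.3)²·(+0.029378) = +2703 m/s²;  |a| = 2703 m/s².

2700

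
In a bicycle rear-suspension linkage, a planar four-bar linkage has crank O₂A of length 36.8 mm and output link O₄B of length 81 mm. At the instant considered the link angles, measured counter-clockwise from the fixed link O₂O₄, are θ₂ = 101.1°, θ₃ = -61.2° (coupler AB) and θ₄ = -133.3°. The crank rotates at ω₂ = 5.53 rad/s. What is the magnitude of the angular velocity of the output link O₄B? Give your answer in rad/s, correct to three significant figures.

0.803

ω₂ = 5.53 rad/s
Differentiating the loop-closure r₂e^{iθ₂}+r₃e^{iθ₃}=r₁+r₄e^{iθ₄} gives r₂ω₂e^{iθ₂}+r₃ω₃e^{iθ₃}=r₄ω₄e^{iθ₄}.
Eliminating the other unknown: ω₄ = r₂ω₂ sin(θ₂−θ₃) / [r₄ sin(θ₄−θ₃)].
Numerator sine = +0.30403; denominator sine = -0.95159.
Result = 0.0368·5.53·(+0.30403) / (0.081·(-0.95159)) = -0.80271 rad/s; magnitude 0.80271 rad/s.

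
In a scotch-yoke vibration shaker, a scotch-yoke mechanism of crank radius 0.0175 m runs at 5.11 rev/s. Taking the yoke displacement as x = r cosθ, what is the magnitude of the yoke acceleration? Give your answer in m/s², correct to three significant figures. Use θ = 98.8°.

2.76

ω = 32.11 rad/s (from 5.11 rev/s).
x = r cosθ ⇒ ẍ = −rω² cosθ (ω constant).
|a| = rω²|cosθ| = 0.0175·(32.11)²·|cos 98.8°| = 2.7599 m/s².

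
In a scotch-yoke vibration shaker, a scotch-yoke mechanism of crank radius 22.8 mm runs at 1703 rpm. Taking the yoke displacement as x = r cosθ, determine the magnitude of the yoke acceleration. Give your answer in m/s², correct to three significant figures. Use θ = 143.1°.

ω = 178.3 rad/s (from 1703 rpm).
x = r cosθ ⇒ ẍ = −rω² cosθ (ω constant).
|a| = rω²|cosθ| = 0.0228·(178.3)²·|cos 143.1°| = 579.88 m/s².

580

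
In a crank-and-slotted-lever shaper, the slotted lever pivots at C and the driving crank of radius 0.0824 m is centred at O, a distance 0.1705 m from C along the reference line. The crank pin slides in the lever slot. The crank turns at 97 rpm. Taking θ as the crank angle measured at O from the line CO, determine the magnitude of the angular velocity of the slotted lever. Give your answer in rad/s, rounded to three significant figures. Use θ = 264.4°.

ω = 10.16 rad/s (from 97 rpm).
Crank pin A relative to C: A = (d + r cosθ, r sinθ); lever angle φ = atan2(r sinθ, d + r cosθ).
Differentiating tanφ: φ̇ = rω(d cosθ + r)/(d² + r² + 2dr cosθ).
d² + r² + 2dr cosθ = |CA|² = 0.0331181 m²;  d cosθ + r = +0.065762 m.
|ω_lever| = |0.0824·10.16·+0.065762| / 0.0331181 = 1.662 rad/s.

1.66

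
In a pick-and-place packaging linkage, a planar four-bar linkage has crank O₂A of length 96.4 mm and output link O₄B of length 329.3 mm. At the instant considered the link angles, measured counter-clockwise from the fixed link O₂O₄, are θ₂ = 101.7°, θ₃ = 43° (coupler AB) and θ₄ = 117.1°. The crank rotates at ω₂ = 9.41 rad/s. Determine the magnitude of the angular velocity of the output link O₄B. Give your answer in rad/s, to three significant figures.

ω₂ = 9.41 rad/s
Differentiating the loop-closure r₂e^{iθ₂}+r₃e^{iθ₃}=r₁+r₄e^{iθ₄} gives r₂ω₂e^{iθ₂}+r₃ω₃e^{iθ₃}=r₄ω₄e^{iθ₄}.
Eliminating the other unknown: ω₄ = r₂ω₂ sin(θ₂−θ₃) / [r₄ sin(θ₄−θ₃)].
Numerator sine = +0.85446; denominator sine = +0.96174.
Result = 0.0964·9.41·(+0.85446) / (0.3293·(+0.96174)) = +2.4474 rad/s; magnitude 2.4474 rad/s.

2.45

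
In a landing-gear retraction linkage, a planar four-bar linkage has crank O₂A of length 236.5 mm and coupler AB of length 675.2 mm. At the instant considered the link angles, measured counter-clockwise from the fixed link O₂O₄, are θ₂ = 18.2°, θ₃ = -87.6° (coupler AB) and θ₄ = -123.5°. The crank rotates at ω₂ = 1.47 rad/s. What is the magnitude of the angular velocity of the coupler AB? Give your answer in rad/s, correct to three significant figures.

0.544

ω₂ = 1.47 rad/s
Differentiating the loop-closure r₂e^{iθ₂}+r₃e^{iθ₃}=r₁+r₄e^{iθ₄} gives r₂ω₂e^{iθ₂}+r₃ω₃e^{iθ₃}=r₄ω₄e^{iθ₄}.
Eliminating the other unknown: ω₃ = r₂ω₂ sin(θ₄−θ₂) / [r₃ sin(θ₃−θ₄)].
Numerator sine = -0.61978; denominator sine = +0.58637.
Result = 0.2365·1.47·(-0.61978) / (0.6752·(+0.58637)) = -0.54423 rad/s; magnitude 0.54423 rad/s.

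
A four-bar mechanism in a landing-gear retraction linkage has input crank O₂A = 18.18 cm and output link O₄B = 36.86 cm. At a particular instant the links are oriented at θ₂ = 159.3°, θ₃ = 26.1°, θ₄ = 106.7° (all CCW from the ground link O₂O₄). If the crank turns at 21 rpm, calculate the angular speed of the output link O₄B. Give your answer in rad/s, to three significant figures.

ω₂ = 2.199 rad/s (from 21 rpm).
Differentiating the loop-closure r₂e^{iθ₂}+r₃e^{iθ₃}=r₁+r₄e^{iθ₄} gives r₂ω₂e^{iθ₂}+r₃ω₃e^{iθ₃}=r₄ω₄e^{iθ₄}.
Eliminating the other unknown: ω₄ = r₂ω₂ sin(θ₂−θ₃) / [r₄ sin(θ₄−θ₃)].
Numerator sine = +0.72897; denominator sine = +0.98657.
Result = 0.1818·2.199·(+0.72897) / (0.3686·(+0.98657)) = +0.80143 rad/s; magnitude 0.80143 rad/s.

0.801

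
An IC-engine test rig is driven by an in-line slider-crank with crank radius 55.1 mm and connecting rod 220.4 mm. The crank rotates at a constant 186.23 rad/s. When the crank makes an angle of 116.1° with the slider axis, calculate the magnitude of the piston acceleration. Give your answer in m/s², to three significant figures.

1140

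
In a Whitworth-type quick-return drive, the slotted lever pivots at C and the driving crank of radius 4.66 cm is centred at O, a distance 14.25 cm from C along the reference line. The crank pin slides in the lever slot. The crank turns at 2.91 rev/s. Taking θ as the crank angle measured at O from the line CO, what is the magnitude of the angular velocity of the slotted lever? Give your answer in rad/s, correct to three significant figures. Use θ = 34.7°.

ω = 18.28 rad/s (from 2.91 rev/s).
Crank pin A relative to C: A = (d + r cosθ, r sinθ); lever angle φ = atan2(r sinθ, d + r cosθ).
Differentiating tanφ: φ̇ = rω(d cosθ + r)/(d² + r² + 2dr cosθ).
d² + r² + 2dr cosθ = |CA|² = 0.0333967 m²;  d cosθ + r = +0.16376 m.
|ω_lever| = |0.0466·18.28·+0.16376| / 0.0333967 = 4.1778 rad/s.

4.18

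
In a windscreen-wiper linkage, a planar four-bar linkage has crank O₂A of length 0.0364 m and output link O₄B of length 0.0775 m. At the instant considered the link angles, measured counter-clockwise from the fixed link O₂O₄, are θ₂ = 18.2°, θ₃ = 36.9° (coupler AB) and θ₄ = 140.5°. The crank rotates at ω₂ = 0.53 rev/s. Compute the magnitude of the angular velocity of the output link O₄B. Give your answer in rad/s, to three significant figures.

0.516

ω₂ = 3.33 rad/s (from 0.53 rev/s).
Differentiating the loop-closure r₂e^{iθ₂}+r₃e^{iθ₃}=r₁+r₄e^{iθ₄} gives r₂ω₂e^{iθ₂}+r₃ω₃e^{iθ₃}=r₄ω₄e^{iθ₄}.
Eliminating the other unknown: ω₄ = r₂ω₂ sin(θ₂−θ₃) / [r₄ sin(θ₄−θ₃)].
Numerator sine = -0.32061; denominator sine = +0.97196.
Result = 0.0364·3.33·(-0.32061) / (0.0775·(+0.97196)) = -0.51593 rad/s; magnitude 0.51593 rad/s.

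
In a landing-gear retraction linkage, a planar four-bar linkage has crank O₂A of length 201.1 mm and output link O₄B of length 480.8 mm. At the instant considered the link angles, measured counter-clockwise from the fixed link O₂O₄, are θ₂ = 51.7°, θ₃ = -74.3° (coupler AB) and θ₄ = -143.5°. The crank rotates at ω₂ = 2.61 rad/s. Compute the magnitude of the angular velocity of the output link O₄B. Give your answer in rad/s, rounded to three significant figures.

0.945

ω₂ = 2.61 rad/s
Differentiating the loop-closure r₂e^{iθ₂}+r₃e^{iθ₃}=r₁+r₄e^{iθ₄} gives r₂ω₂e^{iθ₂}+r₃ω₃e^{iθ₃}=r₄ω₄e^{iθ₄}.
Eliminating the other unknown: ω₄ = r₂ω₂ sin(θ₂−θ₃) / [r₄ sin(θ₄−θ₃)].
Numerator sine = +0.80902; denominator sine = -0.93483.
Result = 0.2011·2.61·(+0.80902) / (0.4808·(-0.93483)) = -0.94475 rad/s; magnitude 0.94475 rad/s.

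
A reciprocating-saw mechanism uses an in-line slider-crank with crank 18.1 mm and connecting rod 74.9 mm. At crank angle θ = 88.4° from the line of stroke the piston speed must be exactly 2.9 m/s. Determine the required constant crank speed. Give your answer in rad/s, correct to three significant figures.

For an in-line slider-crank, |v_piston| = rω|sinθ|·[1 + r cosθ/√(L² − r² sin²θ)].
With r = 0.0181 m, L = 0.0749 m, θ = 88.4°: the bracketed kinematic factor |dx/dθ| = 0.018219 m.
ω = v/|dx/dθ| = 2.9/0.018219 = 159.18 rad/s.

159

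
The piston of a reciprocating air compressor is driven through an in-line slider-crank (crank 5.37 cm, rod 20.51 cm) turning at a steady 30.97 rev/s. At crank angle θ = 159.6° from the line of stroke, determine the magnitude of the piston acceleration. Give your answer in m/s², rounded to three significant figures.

1500

ω = 2π·31 = 194.6 rad/s
x(θ) = r cosθ + √(L² − r² sin²θ); with ω constant, a = ω²·d²x/dθ².
d²x/dθ² = −r cosθ − r²(cos2θ)/√u − r⁴ sin²2θ/(4u^{3/2}),  u = L² − r² sin²θ = 0.0417156 m².
Substituting r = 0.0537 m, L = 0.2051 m, θ = 159.6°: d²x/dθ² = +0.03954 m.
a = ω²·d²x/dθ² = (194.6)²·(+0.03954) = +1497.2 m/s²;  |a| = 1497.2 m/s².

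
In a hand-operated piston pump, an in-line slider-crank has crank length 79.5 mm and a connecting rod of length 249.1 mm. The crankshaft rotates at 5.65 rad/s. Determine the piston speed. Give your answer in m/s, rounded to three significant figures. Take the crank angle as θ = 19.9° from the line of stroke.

0.199

ω = 5.65 rad/s
For an in-line slider-crank, x = r cosθ + √(L² − r² sin²θ), so v = −rω sinθ·[1 + r cosθ/√(L² − r² sin²θ)].
With r = 0.0795 m, L = 0.2491 m, θ = 19.9°: √(L² − r² sin²θ) = 0.24763 m.
v = −0.0795·5.65·0.34038·[1 + 0.0795·0.94029/0.24763] = -0.19904 m/s.
|v| = 0.19904 m/s.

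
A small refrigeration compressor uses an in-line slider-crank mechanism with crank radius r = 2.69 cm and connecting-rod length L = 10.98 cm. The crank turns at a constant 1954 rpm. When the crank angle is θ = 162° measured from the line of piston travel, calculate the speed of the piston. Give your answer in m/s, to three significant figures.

ω = 2π·1954/60 = 204.6 rad/s
For an in-line slider-crank, x = r cosθ + √(L² − r² sin²θ), so v = −rω sinθ·[1 + r cosθ/√(L² − r² sin²θ)].
With r = 0.0269 m, L = 0.1098 m, θ = 162°: √(L² − r² sin²θ) = 0.10948 m.
v = −0.0269·204.6·0.30902·[1 + 0.0269·-0.95106/0.10948] = -1.3035 m/s.
|v| = 1.3035 m/s.

1.30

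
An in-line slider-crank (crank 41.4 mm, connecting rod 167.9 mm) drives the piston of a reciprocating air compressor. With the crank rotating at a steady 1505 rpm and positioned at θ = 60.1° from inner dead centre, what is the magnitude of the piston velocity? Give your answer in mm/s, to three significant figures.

6370

ω = 2π·1505/60 = 157.6 rad/s
For an in-line slider-crank, x = r cosθ + √(L² − r² sin²θ), so v = −rω sinθ·[1 + r cosθ/√(L² − r² sin²θ)].
With r = 0.0414 m, L = 0.1679 m, θ = 60.1°: √(L² − r² sin²θ) = 0.16402 m.
v = −0.0414·157.6·0.86690·[1 + 0.0414·0.49849/0.16402] = -6.368 m/s.
|v| = 6.368 m/s = 6368 mm/s.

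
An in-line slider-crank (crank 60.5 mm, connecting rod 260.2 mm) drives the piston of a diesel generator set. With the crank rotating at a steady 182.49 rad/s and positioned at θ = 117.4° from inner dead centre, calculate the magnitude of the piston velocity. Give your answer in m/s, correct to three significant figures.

ω = 182.5 rad/s
For an in-line slider-crank, x = r cosθ + √(L² − r² sin²θ), so v = −rω sinθ·[1 + r cosθ/√(L² − r² sin²θ)].
With r = 0.0605 m, L = 0.2602 m, θ = 117.4°: √(L² − r² sin²θ) = 0.2546 m.
v = −0.0605·182.5·0.88782·[1 + 0.0605·-0.46020/0.2546] = -8.7301 m/s.
|v| = 8.7301 m/s.

8.73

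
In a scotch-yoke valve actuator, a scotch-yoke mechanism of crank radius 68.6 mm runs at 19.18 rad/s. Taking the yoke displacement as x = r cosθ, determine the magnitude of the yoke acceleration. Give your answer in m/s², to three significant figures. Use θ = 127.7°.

15.4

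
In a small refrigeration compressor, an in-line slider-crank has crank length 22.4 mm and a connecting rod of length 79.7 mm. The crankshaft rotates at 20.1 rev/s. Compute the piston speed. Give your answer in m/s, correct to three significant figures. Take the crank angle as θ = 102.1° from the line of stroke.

ω = 2π·20.1 = 126.3 rad/s
For an in-line slider-crank, x = r cosθ + √(L² − r² sin²θ), so v = −rω sinθ·[1 + r cosθ/√(L² − r² sin²θ)].
With r = 0.0224 m, L = 0.0797 m, θ = 102.1°: √(L² − r² sin²θ) = 0.076631 m.
v = −0.0224·126.3·0.97778·[1 + 0.0224·-0.20962/0.076631] = -2.5966 m/s.
|v| = 2.5966 m/s.

2.60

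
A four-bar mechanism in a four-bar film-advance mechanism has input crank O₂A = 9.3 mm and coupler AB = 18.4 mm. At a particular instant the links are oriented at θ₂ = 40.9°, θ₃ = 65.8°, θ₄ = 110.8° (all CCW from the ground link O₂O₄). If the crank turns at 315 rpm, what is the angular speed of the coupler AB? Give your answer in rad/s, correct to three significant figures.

ω₂ = 32.99 rad/s (from 315 rpm).
Differentiating the loop-closure r₂e^{iθ₂}+r₃e^{iθ₃}=r₁+r₄e^{iθ₄} gives r₂ω₂e^{iθ₂}+r₃ω₃e^{iθ₃}=r₄ω₄e^{iθ₄}.
Eliminating the other unknown: ω₃ = r₂ω₂ sin(θ₄−θ₂) / [r₃ sin(θ₃−θ₄)].
Numerator sine = +0.93909; denominator sine = -0.70711.
Result = 0.0093·32.99·(+0.93909) / (0.0184·(-0.70711)) = -22.143 rad/s; magnitude 22.143 rad/s.

22.1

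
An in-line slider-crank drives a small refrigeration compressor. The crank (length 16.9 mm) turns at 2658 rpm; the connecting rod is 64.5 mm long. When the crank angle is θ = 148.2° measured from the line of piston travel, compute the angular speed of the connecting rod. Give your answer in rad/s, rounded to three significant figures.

ω = 278.3 rad/s (converted from 2658 rpm).
The rod makes angle φ with the slider axis where L sinφ = r sinθ; differentiating, L cosφ·φ̇ = r ω cosθ.
L cosφ = √(L² − r² sin²θ) = 0.063882 m.
|ω_rod| = r ω |cosθ| / √(L² − r² sin²θ) = 0.0169·278.3·0.84989/0.063882 = 62.583 rad/s.

62.6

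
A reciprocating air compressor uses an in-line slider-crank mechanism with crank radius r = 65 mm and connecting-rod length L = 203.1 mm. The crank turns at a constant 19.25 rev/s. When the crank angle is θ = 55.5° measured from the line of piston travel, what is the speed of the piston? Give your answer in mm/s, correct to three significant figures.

ω = 2π·19.2 = 121 rad/s
For an in-line slider-crank, x = r cosθ + √(L² − r² sin²θ), so v = −rω sinθ·[1 + r cosθ/√(L² − r² sin²θ)].
With r = 0.065 m, L = 0.2031 m, θ = 55.5°: √(L² − r² sin²θ) = 0.19591 m.
v = −0.065·121·0.82413·[1 + 0.065·0.56641/0.19591] = -7.6967 m/s.
|v| = 7.6967 m/s = 7696.7 mm/s.

7700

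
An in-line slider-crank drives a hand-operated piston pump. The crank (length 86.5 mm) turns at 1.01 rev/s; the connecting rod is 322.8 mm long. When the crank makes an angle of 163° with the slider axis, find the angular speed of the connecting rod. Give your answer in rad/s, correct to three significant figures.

1.63

ω = 6.346 rad/s (converted from 1.01 rev/s).
The rod makes angle φ with the slider axis where L sinφ = r sinθ; differentiating, L cosφ·φ̇ = r ω cosθ.
L cosφ = √(L² − r² sin²θ) = 0.32181 m.
|ω_rod| = r ω |cosθ| / √(L² − r² sin²θ) = 0.0865·6.346·0.95630/0.32181 = 1.6312 rad/s.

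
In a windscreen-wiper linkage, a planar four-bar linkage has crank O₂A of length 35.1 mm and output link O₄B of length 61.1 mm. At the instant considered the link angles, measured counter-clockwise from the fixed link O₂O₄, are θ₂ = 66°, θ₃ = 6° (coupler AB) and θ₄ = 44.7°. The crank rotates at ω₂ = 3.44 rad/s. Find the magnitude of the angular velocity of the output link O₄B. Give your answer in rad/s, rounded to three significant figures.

2.74

ω₂ = 3.44 rad/s
Differentiating the loop-closure r₂e^{iθ₂}+r₃e^{iθ₃}=r₁+r₄e^{iθ₄} gives r₂ω₂e^{iθ₂}+r₃ω₃e^{iθ₃}=r₄ω₄e^{iθ₄}.
Eliminating the other unknown: ω₄ = r₂ω₂ sin(θ₂−θ₃) / [r₄ sin(θ₄−θ₃)].
Numerator sine = +0.86603; denominator sine = +0.62524.
Result = 0.0351·3.44·(+0.86603) / (0.0611·(+0.62524)) = +2.7372 rad/s; magnitude 2.7372 rad/s.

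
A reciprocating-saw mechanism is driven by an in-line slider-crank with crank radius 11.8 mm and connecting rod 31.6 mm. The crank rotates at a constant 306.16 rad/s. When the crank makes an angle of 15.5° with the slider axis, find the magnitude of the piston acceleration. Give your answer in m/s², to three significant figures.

ω = 306.2 rad/s
x(θ) = r cosθ + √(L² − r² sin²θ); with ω constant, a = ω²·d²x/dθ².
d²x/dθ² = −r cosθ − r²(cos2θ)/√u − r⁴ sin²2θ/(4u^{3/2}),  u = L² − r² sin²θ = 0.000988616 m².
Substituting r = 0.0118 m, L = 0.0316 m, θ = 15.5°: d²x/dθ² = -0.015208 m.
a = ω²·d²x/dθ² = (306.2)²·(-0.015208) = -1425.5 m/s²;  |a| = 1425.5 m/s².

1430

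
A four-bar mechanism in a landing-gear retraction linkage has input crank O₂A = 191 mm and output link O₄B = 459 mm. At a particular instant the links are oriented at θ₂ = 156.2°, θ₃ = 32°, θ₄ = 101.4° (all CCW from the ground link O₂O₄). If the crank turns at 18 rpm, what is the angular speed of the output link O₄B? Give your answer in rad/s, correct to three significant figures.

0.693

ω₂ = 1.885 rad/s (from 18 rpm).
Differentiating the loop-closure r₂e^{iθ₂}+r₃e^{iθ₃}=r₁+r₄e^{iθ₄} gives r₂ω₂e^{iθ₂}+r₃ω₃e^{iθ₃}=r₄ω₄e^{iθ₄}.
Eliminating the other unknown: ω₄ = r₂ω₂ sin(θ₂−θ₃) / [r₄ sin(θ₄−θ₃)].
Numerator sine = +0.82708; denominator sine = +0.93606.
Result = 0.191·1.885·(+0.82708) / (0.459·(+0.93606)) = +0.69305 rad/s; magnitude 0.69305 rad/s.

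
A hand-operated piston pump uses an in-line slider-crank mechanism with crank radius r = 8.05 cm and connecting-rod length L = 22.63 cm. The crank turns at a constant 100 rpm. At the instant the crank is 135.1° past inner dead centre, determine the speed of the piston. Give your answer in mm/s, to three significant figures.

ω = 2π·100/60 = 10.47 rad/s
For an in-line slider-crank, x = r cosθ + √(L² − r² sin²θ), so v = −rω sinθ·[1 + r cosθ/√(L² − r² sin²θ)].
With r = 0.0805 m, L = 0.2263 m, θ = 135.1°: √(L² − r² sin²θ) = 0.21905 m.
v = −0.0805·10.47·0.70587·[1 + 0.0805·-0.70834/0.21905] = -0.44015 m/s.
|v| = 0.44015 m/s = 440.15 mm/s.

440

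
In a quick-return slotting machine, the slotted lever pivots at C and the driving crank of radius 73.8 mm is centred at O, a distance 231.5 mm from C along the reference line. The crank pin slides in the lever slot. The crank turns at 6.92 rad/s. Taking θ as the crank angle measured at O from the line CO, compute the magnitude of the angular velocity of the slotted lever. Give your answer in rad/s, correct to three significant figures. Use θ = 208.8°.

ω = 6.92 rad/s
Crank pin A relative to C: A = (d + r cosθ, r sinθ); lever angle φ = atan2(r sinθ, d + r cosθ).
Differentiating tanφ: φ̇ = rω(d cosθ + r)/(d² + r² + 2dr cosθ).
d² + r² + 2dr cosθ = |CA|² = 0.0290958 m²;  d cosθ + r = -0.12906 m.
|ω_lever| = |0.0738·6.92·-0.12906| / 0.0290958 = 2.2654 rad/s.

2.27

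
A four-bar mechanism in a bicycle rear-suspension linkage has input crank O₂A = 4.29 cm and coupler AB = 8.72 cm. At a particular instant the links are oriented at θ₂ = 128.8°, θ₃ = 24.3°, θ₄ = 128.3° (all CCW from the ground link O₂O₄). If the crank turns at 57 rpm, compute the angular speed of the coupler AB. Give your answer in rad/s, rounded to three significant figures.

ω₂ = 5.969 rad/s (from 57 rpm).
Differentiating the loop-closure r₂e^{iθ₂}+r₃e^{iθ₃}=r₁+r₄e^{iθ₄} gives r₂ω₂e^{iθ₂}+r₃ω₃e^{iθ₃}=r₄ω₄e^{iθ₄}.
Eliminating the other unknown: ω₃ = r₂ω₂ sin(θ₄−θ₂) / [r₃ sin(θ₃−θ₄)].
Numerator sine = -0.00873; denominator sine = -0.97030.
Result = 0.0429·5.969·(-0.00873) / (0.0872·(-0.97030)) = +0.026411 rad/s; magnitude 0.026411 rad/s.

0.0264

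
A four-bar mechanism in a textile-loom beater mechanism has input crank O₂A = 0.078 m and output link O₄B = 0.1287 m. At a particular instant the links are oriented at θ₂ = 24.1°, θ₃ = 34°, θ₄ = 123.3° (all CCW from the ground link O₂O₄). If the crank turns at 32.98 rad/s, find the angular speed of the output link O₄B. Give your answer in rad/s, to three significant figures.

3.44

ω₂ = 32.98 rad/s
Differentiating the loop-closure r₂e^{iθ₂}+r₃e^{iθ₃}=r₁+r₄e^{iθ₄} gives r₂ω₂e^{iθ₂}+r₃ω₃e^{iθ₃}=r₄ω₄e^{iθ₄}.
Eliminating the other unknown: ω₄ = r₂ω₂ sin(θ₂−θ₃) / [r₄ sin(θ₄−θ₃)].
Numerator sine = -0.17193; denominator sine = +0.99993.
Result = 0.078·32.98·(-0.17193) / (0.1287·(+0.99993)) = -3.4368 rad/s; magnitude 3.4368 rad/s.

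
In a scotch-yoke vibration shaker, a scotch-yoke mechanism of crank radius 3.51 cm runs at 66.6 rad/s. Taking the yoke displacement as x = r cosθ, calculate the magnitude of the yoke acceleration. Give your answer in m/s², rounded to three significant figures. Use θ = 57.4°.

83.9

ω = 66.6 rad/s
x = r cosθ ⇒ ẍ = −rω² cosθ (ω constant).
|a| = rω²|cosθ| = 0.0351·(66.6)²·|cos 57.4°| = 83.88 m/s².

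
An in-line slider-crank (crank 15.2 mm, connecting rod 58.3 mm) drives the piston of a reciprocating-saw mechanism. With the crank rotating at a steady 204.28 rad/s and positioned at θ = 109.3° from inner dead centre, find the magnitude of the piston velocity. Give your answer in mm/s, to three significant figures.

2670

ω = 204.3 rad/s
For an in-line slider-crank, x = r cosθ + √(L² − r² sin²θ), so v = −rω sinθ·[1 + r cosθ/√(L² − r² sin²θ)].
With r = 0.0152 m, L = 0.0583 m, θ = 109.3°: √(L² − r² sin²θ) = 0.056507 m.
v = −0.0152·204.3·0.94380·[1 + 0.0152·-0.33051/0.056507] = -2.67 m/s.
|v| = 2.67 m/s = 2670 mm/s.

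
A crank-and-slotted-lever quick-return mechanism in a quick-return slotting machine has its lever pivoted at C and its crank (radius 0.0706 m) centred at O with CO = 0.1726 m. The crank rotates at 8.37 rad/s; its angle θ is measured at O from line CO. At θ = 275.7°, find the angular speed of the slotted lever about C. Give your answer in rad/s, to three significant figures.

ω = 8.37 rad/s
Crank pin A relative to C: A = (d + r cosθ, r sinθ); lever angle φ = atan2(r sinθ, d + r cosθ).
Differentiating tanφ: φ̇ = rω(d cosθ + r)/(d² + r² + 2dr cosθ).
d² + r² + 2dr cosθ = |CA|² = 0.0371957 m²;  d cosθ + r = +0.087743 m.
|ω_lever| = |0.0706·8.37·+0.087743| / 0.0371957 = 1.394 rad/s.

1.39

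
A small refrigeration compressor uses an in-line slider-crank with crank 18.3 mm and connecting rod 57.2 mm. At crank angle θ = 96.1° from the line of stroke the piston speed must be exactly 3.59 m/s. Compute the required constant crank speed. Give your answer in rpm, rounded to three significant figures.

1950

For an in-line slider-crank, |v_piston| = rω|sinθ|·[1 + r cosθ/√(L² − r² sin²θ)].
With r = 0.0183 m, L = 0.0572 m, θ = 96.1°: the bracketed kinematic factor |dx/dθ| = 0.017544 m.
ω = v/|dx/dθ| = 3.59/0.017544 = 204.63 rad/s.
N = 60ω/(2π) = 1954.1 rpm.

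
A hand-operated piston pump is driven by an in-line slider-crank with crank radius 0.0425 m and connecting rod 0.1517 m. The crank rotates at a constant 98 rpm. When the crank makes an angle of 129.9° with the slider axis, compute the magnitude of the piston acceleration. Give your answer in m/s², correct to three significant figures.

3.07

ω = 2π·98/60 = 10.26 rad/s
x(θ) = r cosθ + √(L² − r² sin²θ); with ω constant, a = ω²·d²x/dθ².
d²x/dθ² = −r cosθ − r²(cos2θ)/√u − r⁴ sin²2θ/(4u^{3/2}),  u = L² − r² sin²θ = 0.0219498 m².
Substituting r = 0.0425 m, L = 0.1517 m, θ = 129.9°: d²x/dθ² = +0.029178 m.
a = ω²·d²x/dθ² = (10.26)²·(+0.029178) = +3.073 m/s²;  |a| = 3.073 m/s².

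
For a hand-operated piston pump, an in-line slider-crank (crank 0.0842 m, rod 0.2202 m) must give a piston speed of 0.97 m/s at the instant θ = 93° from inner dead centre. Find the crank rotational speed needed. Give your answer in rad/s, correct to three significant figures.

For an in-line slider-crank, |v_piston| = rω|sinθ|·[1 + r cosθ/√(L² − r² sin²θ)].
With r = 0.0842 m, L = 0.2202 m, θ = 93°: the bracketed kinematic factor |dx/dθ| = 0.082264 m.
ω = v/|dx/dθ| = 0.97/0.082264 = 11.791 rad/s.

11.8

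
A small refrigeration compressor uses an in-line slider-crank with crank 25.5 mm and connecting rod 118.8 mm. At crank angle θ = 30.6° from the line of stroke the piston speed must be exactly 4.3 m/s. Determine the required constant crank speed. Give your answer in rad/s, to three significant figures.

279

For an in-line slider-crank, |v_piston| = rω|sinθ|·[1 + r cosθ/√(L² − r² sin²θ)].
With r = 0.0255 m, L = 0.1188 m, θ = 30.6°: the bracketed kinematic factor |dx/dθ| = 0.015393 m.
ω = v/|dx/dθ| = 4.3/0.015393 = 279.34 rad/s.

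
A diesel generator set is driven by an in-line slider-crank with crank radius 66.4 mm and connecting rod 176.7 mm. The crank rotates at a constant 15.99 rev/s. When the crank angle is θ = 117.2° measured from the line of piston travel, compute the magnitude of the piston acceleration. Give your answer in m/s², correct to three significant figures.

ω = 2π·16 = 100.5 rad/s
x(θ) = r cosθ + √(L² − r² sin²θ); with ω constant, a = ω²·d²x/dθ².
d²x/dθ² = −r cosθ − r²(cos2θ)/√u − r⁴ sin²2θ/(4u^{3/2}),  u = L² − r² sin²θ = 0.0277351 m².
Substituting r = 0.0664 m, L = 0.1767 m, θ = 117.2°: d²x/dθ² = +0.045067 m.
a = ω²·d²x/dθ² = (100.5)²·(+0.045067) = +454.9 m/s²;  |a| = 454.9 m/s².

455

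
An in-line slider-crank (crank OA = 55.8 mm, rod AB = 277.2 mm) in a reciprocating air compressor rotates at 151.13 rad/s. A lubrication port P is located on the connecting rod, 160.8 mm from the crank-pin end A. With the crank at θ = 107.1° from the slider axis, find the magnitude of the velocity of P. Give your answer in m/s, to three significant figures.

ω = 151.1 rad/s.  Crank-pin speed |V_A| = rω = 8.4331 m/s, perpendicular to OA.
Rod angle: sinφ = −(r/L) sinθ ⇒ φ = -11.093°; ω_rod = −rω cosθ/√(L²−r²sin²θ) = +9.1157 rad/s.
V_P = V_A + ω_rod × AP, with AP = 0.1608 m along the rod.
Components: V_Px = −rω sinθ − a·ω_rod·sinφ = -7.7782 m/s;  V_Py = rω cosθ + a·ω_rod·cosφ = -1.0412 m/s.
|V_P| = √(V_Px² + V_Py²) = 7.8476 m/s.

7.85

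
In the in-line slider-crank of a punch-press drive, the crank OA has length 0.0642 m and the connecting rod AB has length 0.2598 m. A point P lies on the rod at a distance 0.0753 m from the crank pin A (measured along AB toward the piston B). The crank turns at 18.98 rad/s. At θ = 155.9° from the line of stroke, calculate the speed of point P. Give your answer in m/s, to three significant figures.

0.917

ω = 18.98 rad/s.  Crank-pin speed |V_A| = rω = 1.2185 m/s, perpendicular to OA.
Rod angle: sinφ = −(r/L) sinθ ⇒ φ = -5.791°; ω_rod = −rω cosθ/√(L²−r²sin²θ) = +4.3033 rad/s.
V_P = V_A + ω_rod × AP, with AP = 0.0753 m along the rod.
Components: V_Px = −rω sinθ − a·ω_rod·sinφ = -0.46486 m/s;  V_Py = rω cosθ + a·ω_rod·cosφ = -0.78991 m/s.
|V_P| = √(V_Px² + V_Py²) = 0.91655 m/s.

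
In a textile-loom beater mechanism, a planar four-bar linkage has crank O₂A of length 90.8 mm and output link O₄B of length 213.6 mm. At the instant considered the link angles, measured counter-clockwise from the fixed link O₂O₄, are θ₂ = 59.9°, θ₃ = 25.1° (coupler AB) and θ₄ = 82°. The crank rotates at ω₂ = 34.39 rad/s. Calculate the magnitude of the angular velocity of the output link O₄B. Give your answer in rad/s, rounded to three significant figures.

ω₂ = 34.39 rad/s
Differentiating the loop-closure r₂e^{iθ₂}+r₃e^{iθ₃}=r₁+r₄e^{iθ₄} gives r₂ω₂e^{iθ₂}+r₃ω₃e^{iθ₃}=r₄ω₄e^{iθ₄}.
Eliminating the other unknown: ω₄ = r₂ω₂ sin(θ₂−θ₃) / [r₄ sin(θ₄−θ₃)].
Numerator sine = +0.57071; denominator sine = +0.83772.
Result = 0.0908·34.39·(+0.57071) / (0.2136·(+0.83772)) = +9.9595 rad/s; magnitude 9.9595 rad/s.

9.96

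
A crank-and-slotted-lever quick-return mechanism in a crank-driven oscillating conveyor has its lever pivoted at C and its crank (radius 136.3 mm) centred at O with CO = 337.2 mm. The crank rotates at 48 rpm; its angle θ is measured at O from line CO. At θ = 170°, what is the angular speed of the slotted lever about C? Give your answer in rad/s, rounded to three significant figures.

3.21

ω = 5.027 rad/s (from 48 rpm).
Crank pin A relative to C: A = (d + r cosθ, r sinθ); lever angle φ = atan2(r sinθ, d + r cosθ).
Differentiating tanφ: φ̇ = rω(d cosθ + r)/(d² + r² + 2dr cosθ).
d² + r² + 2dr cosθ = |CA|² = 0.0417573 m²;  d cosθ + r = -0.19578 m.
|ω_lever| = |0.1363·5.027·-0.19578| / 0.0417573 = 3.2121 rad/s.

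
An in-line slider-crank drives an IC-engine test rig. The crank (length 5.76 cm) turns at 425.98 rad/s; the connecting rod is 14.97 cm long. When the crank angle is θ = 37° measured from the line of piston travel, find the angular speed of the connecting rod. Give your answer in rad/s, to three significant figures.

ω = 426 rad/s
The rod makes angle φ with the slider axis where L sinφ = r sinθ; differentiating, L cosφ·φ̇ = r ω cosθ.
L cosφ = √(L² − r² sin²θ) = 0.14563 m.
|ω_rod| = r ω |cosθ| / √(L² − r² sin²θ) = 0.0576·426·0.79864/0.14563 = 134.56 rad/s.

135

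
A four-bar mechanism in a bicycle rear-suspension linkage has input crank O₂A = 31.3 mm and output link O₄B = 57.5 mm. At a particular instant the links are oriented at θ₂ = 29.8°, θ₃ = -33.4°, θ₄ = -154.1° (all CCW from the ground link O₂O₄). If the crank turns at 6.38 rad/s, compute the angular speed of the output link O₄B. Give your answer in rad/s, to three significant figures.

ω₂ = 6.38 rad/s
Differentiating the loop-closure r₂e^{iθ₂}+r₃e^{iθ₃}=r₁+r₄e^{iθ₄} gives r₂ω₂e^{iθ₂}+r₃ω₃e^{iθ₃}=r₄ω₄e^{iθ₄}.
Eliminating the other unknown: ω₄ = r₂ω₂ sin(θ₂−θ₃) / [r₄ sin(θ₄−θ₃)].
Numerator sine = +0.89259; denominator sine = -0.85985.
Result = 0.0313·6.38·(+0.89259) / (0.0575·(-0.85985)) = -3.6051 rad/s; magnitude 3.6051 rad/s.

3.61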